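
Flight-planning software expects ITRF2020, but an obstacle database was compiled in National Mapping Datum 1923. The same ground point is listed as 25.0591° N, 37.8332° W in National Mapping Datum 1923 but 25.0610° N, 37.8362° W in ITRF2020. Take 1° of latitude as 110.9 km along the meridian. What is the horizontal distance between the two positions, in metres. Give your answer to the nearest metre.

368 m

Δφ = 25.0610° − 25.0591° = +0.0019°; Δλ = -37.8362° − -37.8332° = -0.0030°.
ΔN = Δφ × 110900 = 210.7 m; ΔE = Δλ × 110900 × cos(25.0591°) = -0.0030 × 110900 × 0.905871 = -301.4 m.
Distance = √(ΔE² + ΔN²) = √((-301.4)² + 210.7²) = 367.7 m.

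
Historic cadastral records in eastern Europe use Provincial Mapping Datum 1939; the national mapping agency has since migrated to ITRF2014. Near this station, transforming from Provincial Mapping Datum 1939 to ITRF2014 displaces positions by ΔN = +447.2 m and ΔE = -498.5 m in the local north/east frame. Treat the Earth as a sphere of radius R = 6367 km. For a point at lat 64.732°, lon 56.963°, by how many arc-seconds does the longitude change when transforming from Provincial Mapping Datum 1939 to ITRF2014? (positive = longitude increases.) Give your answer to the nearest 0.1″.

Δλ = -37.8″

At latitude 64.732°, cos φ = 0.426853.
One radian of longitude at latitude φ spans R cos φ, so Δλ = ΔE / (R cos φ) = -498.5 / (6367000 × 0.426853) = -1.8342e-04 rad = -37.834″.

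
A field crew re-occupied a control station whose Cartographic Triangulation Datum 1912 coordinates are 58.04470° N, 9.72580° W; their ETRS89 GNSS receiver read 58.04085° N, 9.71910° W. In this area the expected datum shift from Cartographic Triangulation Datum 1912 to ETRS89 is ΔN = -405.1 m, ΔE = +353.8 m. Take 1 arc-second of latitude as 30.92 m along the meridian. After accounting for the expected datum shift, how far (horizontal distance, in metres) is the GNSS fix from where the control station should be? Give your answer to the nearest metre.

47 m

Observed coordinate differences: Δφ = -0.00385°, Δλ = +0.00670°.
Converting to metres (1° lat = 111312 m, cos φ = 0.529257): observed ΔN = -428.6 m, observed ΔE = 394.7 m.
Subtracting the expected shift leaves a residual of -428.6 − (-405.1) = -23.5 m north and 394.7 − (353.8) = 40.9 m east.
Residual distance = √((-23.5)² + 40.9²) = 47.2 m.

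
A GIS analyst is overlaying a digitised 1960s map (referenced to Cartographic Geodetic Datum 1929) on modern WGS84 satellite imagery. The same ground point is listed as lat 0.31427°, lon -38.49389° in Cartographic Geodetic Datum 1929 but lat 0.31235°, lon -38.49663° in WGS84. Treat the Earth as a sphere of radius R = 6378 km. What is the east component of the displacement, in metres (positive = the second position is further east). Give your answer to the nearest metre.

ΔE = -305 m

Δφ = 0.31235° − 0.31427° = -0.00192°; Δλ = -38.49663° − -38.49389° = -0.00274°.
1° along a meridian = πR/180 = 111317 m.
ΔN = Δφ × 111317 = -213.7 m; ΔE = Δλ × 111317 × cos(0.31427°) = -0.00274 × 111317 × 0.999985 = -305.0 m.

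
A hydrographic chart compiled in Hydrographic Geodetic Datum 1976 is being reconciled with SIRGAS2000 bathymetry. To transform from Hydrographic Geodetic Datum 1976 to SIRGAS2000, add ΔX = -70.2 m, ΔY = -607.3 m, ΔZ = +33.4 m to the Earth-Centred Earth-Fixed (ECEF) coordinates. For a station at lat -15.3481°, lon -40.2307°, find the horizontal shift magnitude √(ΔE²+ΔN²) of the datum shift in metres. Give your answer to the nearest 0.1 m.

523.4 m

The local east axis at (φ, λ) is (−sin λ, cos λ, 0), so ΔE = −sin(-40.2307°)·(-70.2) + cos(-40.2307°)·(-607.3) = -508.98 m.
The local north axis is (−sin φ cos λ, −sin φ sin λ, cos φ), giving ΔN = -14.185 + 103.818 + 32.209 = 121.84 m.
Horizontal magnitude = √(ΔE² + ΔN²) = √((-508.98)² + 121.84²) = 523.36 m.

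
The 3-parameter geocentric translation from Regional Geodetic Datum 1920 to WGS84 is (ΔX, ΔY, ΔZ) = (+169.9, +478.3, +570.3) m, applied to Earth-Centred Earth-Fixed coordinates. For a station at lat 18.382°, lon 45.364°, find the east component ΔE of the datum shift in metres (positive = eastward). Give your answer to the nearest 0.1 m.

The local east axis at (φ, λ) is (−sin λ, cos λ, 0), so ΔE = −sin(45.364°)·169.9 + cos(45.364°)·478.3 = 215.16 m.

ΔE = 215.2 m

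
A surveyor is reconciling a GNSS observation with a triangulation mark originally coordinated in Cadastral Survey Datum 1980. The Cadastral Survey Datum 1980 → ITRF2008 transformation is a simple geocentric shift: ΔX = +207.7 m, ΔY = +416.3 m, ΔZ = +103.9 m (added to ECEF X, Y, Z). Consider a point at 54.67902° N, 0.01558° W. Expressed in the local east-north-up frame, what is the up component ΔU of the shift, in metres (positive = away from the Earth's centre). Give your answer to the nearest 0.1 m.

The local up (radial) axis is (cos φ cos λ, cos φ sin λ, sin φ), giving ΔU = 120.083 − 0.065 + 84.775 = 204.79 m.

ΔU = 204.8 m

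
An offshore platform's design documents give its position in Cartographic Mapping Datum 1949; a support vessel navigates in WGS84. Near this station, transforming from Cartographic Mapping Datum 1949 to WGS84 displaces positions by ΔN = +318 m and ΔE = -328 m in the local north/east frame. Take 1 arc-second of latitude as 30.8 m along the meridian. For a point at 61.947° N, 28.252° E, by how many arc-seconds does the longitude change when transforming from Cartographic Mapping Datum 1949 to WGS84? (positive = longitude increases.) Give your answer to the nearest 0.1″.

Δλ = -22.6″

At latitude 61.947°, cos φ = 0.470288.
1″ of longitude at this latitude = 30.80 × cos φ = 14.4849 m, so Δλ = -328.0 / 14.4849 = -22.644″.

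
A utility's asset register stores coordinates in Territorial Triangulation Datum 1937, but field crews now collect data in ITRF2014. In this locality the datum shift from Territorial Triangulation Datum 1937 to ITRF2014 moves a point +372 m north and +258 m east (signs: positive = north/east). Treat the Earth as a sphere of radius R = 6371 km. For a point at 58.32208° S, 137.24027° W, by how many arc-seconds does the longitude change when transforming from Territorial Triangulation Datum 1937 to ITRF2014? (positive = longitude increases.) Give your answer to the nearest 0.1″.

Δλ = 15.9″

At latitude -58.32208°, cos φ = 0.525144.
One radian of longitude at latitude φ spans R cos φ, so Δλ = ΔE / (R cos φ) = 258.0 / (6371000 × 0.525144) = 7.7114e-05 rad = 15.906″.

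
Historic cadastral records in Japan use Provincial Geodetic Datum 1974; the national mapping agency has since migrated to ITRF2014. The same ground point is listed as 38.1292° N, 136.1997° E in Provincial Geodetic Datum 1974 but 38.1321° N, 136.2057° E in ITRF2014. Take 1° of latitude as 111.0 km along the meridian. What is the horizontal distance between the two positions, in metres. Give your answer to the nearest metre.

615 m

Δφ = 38.1321° − 38.1292° = +0.0029°; Δλ = 136.2057° − 136.1997° = +0.0060°.
ΔN = Δφ × 111000 = 321.9 m; ΔE = Δλ × 111000 × cos(38.1292°) = +0.0060 × 111000 × 0.786620 = 523.9 m.
Distance = √(ΔE² + ΔN²) = √(523.9² + 321.9²) = 614.9 m.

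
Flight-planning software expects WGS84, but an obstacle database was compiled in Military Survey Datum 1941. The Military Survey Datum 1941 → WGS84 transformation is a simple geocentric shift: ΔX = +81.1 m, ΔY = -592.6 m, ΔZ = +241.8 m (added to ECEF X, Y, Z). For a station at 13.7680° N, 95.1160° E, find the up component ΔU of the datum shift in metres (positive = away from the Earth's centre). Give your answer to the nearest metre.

ΔU = -523 m

At φ = 13.7680°, λ = 95.1160°: sin φ = 0.237991, cos φ = 0.971267, sin λ = 0.996016, cos λ = -0.089172.
ΔU = cos φ cos λ·ΔX + cos φ sin λ·ΔY + sin φ·ΔZ = (0.971267)(-0.089172)(81.1) + (0.971267)(0.996016)(-592.6) + (0.237991)(241.8) = -522.76 m.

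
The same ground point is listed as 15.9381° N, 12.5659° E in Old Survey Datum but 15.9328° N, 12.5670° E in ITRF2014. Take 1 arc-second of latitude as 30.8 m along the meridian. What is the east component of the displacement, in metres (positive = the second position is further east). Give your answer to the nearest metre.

Δφ = 15.9328° − 15.9381° = -0.0053°; Δλ = 12.5670° − 12.5659° = +0.0011°.
1° of latitude = 3600 × 30.80 = 110880 m.
ΔN = Δφ × 110880 = -587.7 m; ΔE = Δλ × 110880 × cos(15.9381°) = +0.0011 × 110880 × 0.961559 = 117.3 m.

ΔE = 117 m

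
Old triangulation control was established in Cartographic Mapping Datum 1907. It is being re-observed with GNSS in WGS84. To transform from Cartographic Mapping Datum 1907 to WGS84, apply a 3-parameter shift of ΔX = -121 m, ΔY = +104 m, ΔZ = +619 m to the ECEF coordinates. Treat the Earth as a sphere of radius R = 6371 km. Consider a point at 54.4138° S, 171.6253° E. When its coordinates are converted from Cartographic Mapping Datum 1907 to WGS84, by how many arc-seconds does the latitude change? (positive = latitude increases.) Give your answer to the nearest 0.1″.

sin φ = -0.813241, cos φ = 0.581927, sin λ = 0.145646, cos λ = -0.989337.
North component: ΔN = −sin φ cos λ·ΔX − sin φ sin λ·ΔY + cos φ·ΔZ = −(-0.813241)(-0.989337)(-121) − (-0.813241)(0.145646)(104) + (0.581927)(619) = 469.88 m.
1° of latitude spans πR/180 = 111195 m, so Δφ = 469.88 / 111195 × 3600 = 15.213″.

Δφ = 15.2″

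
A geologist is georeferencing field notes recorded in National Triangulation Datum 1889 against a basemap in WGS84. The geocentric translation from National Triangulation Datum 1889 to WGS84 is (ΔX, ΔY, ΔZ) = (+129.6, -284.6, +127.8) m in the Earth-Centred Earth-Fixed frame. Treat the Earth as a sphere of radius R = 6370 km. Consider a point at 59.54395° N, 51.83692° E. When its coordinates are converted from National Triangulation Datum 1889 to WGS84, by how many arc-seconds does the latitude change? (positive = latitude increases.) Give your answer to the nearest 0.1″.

Δφ = 6.1″

sin φ = 0.862018, cos φ = 0.506877, sin λ = 0.786255, cos λ = 0.617902.
North component: ΔN = −sin φ cos λ·ΔX − sin φ sin λ·ΔY + cos φ·ΔZ = −(0.862018)(0.617902)(129.6) − (0.862018)(0.786255)(-284.6) + (0.506877)(127.8) = 188.64 m.
1° of latitude spans πR/180 = 111177 m, so Δφ = 188.64 / 111177 × 3600 = 6.108″.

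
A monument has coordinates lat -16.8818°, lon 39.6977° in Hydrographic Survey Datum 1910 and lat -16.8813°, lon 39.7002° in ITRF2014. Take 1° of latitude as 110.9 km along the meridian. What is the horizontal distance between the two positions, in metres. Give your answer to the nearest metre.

Δφ = -16.8813° − -16.8818° = +0.0005°; Δλ = 39.7002° − 39.6977° = +0.0025°.
ΔN = Δφ × 110900 = 55.4 m; ΔE = Δλ × 110900 × cos(-16.8818°) = +0.0025 × 110900 × 0.956906 = 265.3 m.
Distance = √(ΔE² + ΔN²) = √(265.3² + 55.4²) = 271.0 m.

271 m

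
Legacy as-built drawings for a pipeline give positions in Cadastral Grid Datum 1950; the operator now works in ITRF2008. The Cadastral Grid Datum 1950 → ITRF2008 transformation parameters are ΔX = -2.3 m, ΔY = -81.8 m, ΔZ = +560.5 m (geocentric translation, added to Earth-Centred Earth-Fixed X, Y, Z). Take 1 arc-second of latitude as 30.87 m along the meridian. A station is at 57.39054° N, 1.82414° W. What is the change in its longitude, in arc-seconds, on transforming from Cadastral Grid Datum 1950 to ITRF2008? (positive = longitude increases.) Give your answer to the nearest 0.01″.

Δλ = -4.92″

sin φ = 0.842363, cos φ = 0.538910, sin λ = -0.031832, cos λ = 0.999493.
East component: ΔE = −sin λ·ΔX + cos λ·ΔY = −(-0.031832)(-2.3) + (0.999493)(-81.8) = -81.83 m.
1° of latitude spans 3600 × 30.87 = 111132 m; at latitude φ, 1° of longitude spans that × cos φ = 59890.1 m, so Δλ = -81.83 / 59890.1 × 3600 = -4.919″.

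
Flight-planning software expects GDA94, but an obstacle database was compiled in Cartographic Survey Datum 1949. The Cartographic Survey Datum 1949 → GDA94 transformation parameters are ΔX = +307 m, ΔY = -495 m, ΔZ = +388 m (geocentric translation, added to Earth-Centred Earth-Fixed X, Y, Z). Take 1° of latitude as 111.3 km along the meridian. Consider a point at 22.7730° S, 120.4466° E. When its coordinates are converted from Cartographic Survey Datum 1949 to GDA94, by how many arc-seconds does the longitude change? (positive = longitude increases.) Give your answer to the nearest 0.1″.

sin φ = -0.387081, cos φ = 0.922046, sin λ = 0.862102, cos λ = -0.506735.
East component: ΔE = −sin λ·ΔX + cos λ·ΔY = −(0.862102)(307) + (-0.506735)(-495) = -13.83 m.
1° of latitude spans 111300 m; at latitude φ, 1° of longitude spans that × cos φ = 102623.7 m, so Δλ = -13.83 / 102623.7 × 3600 = -0.485″.

Δλ = -0.5″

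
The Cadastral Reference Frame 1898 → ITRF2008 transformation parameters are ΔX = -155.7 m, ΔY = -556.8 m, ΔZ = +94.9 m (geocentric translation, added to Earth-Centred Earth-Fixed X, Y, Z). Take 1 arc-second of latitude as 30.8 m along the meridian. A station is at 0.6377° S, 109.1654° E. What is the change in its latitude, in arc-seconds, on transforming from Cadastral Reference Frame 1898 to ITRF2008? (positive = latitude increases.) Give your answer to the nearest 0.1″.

Δφ = 2.9″

sin φ = -0.011130, cos φ = 0.999938, sin λ = 0.944575, cos λ = -0.328296.
North component: ΔN = −sin φ cos λ·ΔX − sin φ sin λ·ΔY + cos φ·ΔZ = −(-0.011130)(-0.328296)(-155.7) − (-0.011130)(0.944575)(-556.8) + (0.999938)(94.9) = 89.61 m.
1° of latitude spans 3600 × 30.80 = 110880 m, so Δφ = 89.61 / 110880 × 3600 = 2.909″.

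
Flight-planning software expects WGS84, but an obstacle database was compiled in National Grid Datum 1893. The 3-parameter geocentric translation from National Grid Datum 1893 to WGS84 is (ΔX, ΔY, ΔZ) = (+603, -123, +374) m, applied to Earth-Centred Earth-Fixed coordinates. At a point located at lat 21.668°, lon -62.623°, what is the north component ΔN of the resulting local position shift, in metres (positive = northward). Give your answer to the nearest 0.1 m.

ΔN = 204.9 m

The local north axis is (−sin φ cos λ, −sin φ sin λ, cos φ), giving ΔN = -102.382 − 40.329 + 347.573 = 204.86 m.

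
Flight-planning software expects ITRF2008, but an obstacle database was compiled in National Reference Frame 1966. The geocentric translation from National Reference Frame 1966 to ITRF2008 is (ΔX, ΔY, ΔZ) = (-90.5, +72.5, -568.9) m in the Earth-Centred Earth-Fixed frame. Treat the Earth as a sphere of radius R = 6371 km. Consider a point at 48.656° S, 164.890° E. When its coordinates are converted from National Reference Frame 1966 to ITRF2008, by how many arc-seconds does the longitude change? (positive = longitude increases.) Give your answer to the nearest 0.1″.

Δλ = -2.3″

sin φ = -0.750757, cos φ = 0.660578, sin λ = 0.260673, cos λ = -0.965427.
East component: ΔE = −sin λ·ΔX + cos λ·ΔY = −(0.260673)(-90.5) + (-0.965427)(72.5) = -46.40 m.
1° of latitude spans πR/180 = 111195 m; at latitude φ, 1° of longitude spans that × cos φ = 73453.0 m, so Δλ = -46.40 / 73453.0 × 3600 = -2.274″.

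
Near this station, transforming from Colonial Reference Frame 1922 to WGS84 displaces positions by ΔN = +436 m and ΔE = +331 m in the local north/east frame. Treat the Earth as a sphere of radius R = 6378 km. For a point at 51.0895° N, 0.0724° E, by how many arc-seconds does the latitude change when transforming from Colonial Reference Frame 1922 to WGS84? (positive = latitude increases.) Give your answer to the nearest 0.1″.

Δφ = 14.1″

On a sphere of radius R, 1 rad of latitude = R, so Δφ = ΔN / R = 436.0 / 6378000 = 6.8360e-05 rad = 14.100″.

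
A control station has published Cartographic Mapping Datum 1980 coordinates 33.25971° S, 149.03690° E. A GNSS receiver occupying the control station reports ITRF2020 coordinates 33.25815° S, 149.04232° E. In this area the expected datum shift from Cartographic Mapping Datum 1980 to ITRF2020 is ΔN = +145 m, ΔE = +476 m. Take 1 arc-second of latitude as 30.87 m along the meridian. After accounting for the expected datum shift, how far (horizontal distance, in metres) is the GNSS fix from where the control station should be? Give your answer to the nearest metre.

40 m

Observed coordinate differences: Δφ = +0.00156°, Δλ = +0.00542°.
Converting to metres (1° lat = 111132 m, cos φ = 0.836193): observed ΔN = 173.4 m, observed ΔE = 503.7 m.
Subtracting the expected shift leaves a residual of 173.4 − (145) = 28.4 m north and 503.7 − (476) = 27.7 m east.
Residual distance = √(28.4² + 27.7²) = 39.6 m.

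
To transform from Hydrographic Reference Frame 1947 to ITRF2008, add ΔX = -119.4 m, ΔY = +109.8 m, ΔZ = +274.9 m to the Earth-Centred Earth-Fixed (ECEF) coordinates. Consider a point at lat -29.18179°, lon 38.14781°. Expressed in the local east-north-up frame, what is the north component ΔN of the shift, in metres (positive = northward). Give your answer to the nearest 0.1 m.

ΔN = 227.3 m

At φ = -29.18179°, λ = 38.14781°: sin φ = -0.487582, cos φ = 0.873077, sin λ = 0.617692, cos λ = 0.786420.
ΔN = −sin φ cos λ·ΔX − sin φ sin λ·ΔY + cos φ·ΔZ = −(-0.487582)(0.786420)(-119.4) − (-0.487582)(0.617692)(109.8) + (0.873077)(274.9) = 227.29 m.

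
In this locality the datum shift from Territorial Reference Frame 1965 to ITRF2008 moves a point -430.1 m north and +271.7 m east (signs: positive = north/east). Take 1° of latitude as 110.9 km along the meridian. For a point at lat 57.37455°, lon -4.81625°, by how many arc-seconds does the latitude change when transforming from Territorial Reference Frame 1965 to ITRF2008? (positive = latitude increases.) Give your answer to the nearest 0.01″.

Δφ = -13.96″

1° of latitude = 110.9 km, so Δφ = -430.1 / 110900 = -0.0038783° = -13.962″.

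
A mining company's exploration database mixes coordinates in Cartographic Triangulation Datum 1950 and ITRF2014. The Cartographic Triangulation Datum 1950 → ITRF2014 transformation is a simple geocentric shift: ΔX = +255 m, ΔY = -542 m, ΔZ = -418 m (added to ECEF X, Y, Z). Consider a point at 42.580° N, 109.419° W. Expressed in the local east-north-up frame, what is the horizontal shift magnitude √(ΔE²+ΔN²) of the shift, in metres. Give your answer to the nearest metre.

730 m

The local east axis at (φ, λ) is (−sin λ, cos λ, 0), so ΔE = −sin(-109.419°)·255 + cos(-109.419°)·(-542) = 420.69 m.
The local north axis is (−sin φ cos λ, −sin φ sin λ, cos φ), giving ΔN = 57.364 − 345.865 − 307.787 = -596.29 m.
Horizontal magnitude = √(ΔE² + ΔN²) = √(420.69² + (-596.29)²) = 729.76 m.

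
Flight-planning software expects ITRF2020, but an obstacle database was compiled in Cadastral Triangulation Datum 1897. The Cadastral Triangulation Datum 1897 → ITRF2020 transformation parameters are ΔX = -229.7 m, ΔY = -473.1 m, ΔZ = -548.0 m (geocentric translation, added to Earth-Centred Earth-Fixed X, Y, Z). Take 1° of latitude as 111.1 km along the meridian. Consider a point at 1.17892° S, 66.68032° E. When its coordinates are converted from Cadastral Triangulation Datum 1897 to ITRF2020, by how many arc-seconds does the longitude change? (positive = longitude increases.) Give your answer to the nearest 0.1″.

Δλ = 0.8″

sin φ = -0.020575, cos φ = 0.999788, sin λ = 0.918310, cos λ = 0.395861.
East component: ΔE = −sin λ·ΔX + cos λ·ΔY = −(0.918310)(-229.7) + (0.395861)(-473.1) = 23.65 m.
1° of latitude spans 111100 m; at latitude φ, 1° of longitude spans that × cos φ = 111076.5 m, so Δλ = 23.65 / 111076.5 × 3600 = 0.767″.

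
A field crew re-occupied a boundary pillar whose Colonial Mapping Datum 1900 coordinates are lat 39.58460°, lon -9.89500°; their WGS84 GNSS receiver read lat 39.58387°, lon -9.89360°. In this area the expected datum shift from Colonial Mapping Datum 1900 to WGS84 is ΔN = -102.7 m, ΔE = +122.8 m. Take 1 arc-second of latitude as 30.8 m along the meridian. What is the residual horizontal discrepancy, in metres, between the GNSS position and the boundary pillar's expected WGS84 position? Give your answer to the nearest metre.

22 m

Observed coordinate differences: Δφ = -0.00073°, Δλ = +0.00140°.
Converting to metres (1° lat = 110880 m, cos φ = 0.770685): observed ΔN = -80.9 m, observed ΔE = 119.6 m.
Subtracting the expected shift leaves a residual of -80.9 − (-102.7) = 21.8 m north and 119.6 − (122.8) = -3.2 m east.
Residual distance = √(21.8² + (-3.2)²) = 22.0 m.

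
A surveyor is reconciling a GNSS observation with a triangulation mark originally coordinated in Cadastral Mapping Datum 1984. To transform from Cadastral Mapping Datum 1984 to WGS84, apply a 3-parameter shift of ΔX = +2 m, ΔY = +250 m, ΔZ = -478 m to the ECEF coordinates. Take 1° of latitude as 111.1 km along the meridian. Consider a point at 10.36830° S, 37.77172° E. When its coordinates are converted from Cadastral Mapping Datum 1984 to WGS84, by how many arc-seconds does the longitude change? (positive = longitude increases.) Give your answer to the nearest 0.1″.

sin φ = -0.179975, cos φ = 0.983671, sin λ = 0.612517, cos λ = 0.790457.
East component: ΔE = −sin λ·ΔX + cos λ·ΔY = −(0.612517)(2) + (0.790457)(250) = 196.39 m.
1° of latitude spans 111100 m; at latitude φ, 1° of longitude spans that × cos φ = 109285.9 m, so Δλ = 196.39 / 109285.9 × 3600 = 6.469″.

Δλ = 6.5″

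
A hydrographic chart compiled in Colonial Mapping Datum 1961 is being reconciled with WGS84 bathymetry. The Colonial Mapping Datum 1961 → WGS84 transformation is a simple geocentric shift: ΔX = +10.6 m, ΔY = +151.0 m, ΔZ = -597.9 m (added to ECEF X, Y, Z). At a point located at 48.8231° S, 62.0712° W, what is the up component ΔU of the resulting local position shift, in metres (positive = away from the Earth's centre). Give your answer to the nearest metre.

ΔU = 365 m

The local up (radial) axis is (cos φ cos λ, cos φ sin λ, sin φ), giving ΔU = 3.269 − 87.837 + 450.028 = 365.46 m.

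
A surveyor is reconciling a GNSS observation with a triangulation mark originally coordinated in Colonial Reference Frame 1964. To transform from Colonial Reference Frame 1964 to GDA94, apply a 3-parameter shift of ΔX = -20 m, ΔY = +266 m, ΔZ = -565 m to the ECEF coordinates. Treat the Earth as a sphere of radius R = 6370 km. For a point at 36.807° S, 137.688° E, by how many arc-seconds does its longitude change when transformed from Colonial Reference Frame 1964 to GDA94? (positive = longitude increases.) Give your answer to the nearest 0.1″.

sin φ = -0.599121, cos φ = 0.800658, sin λ = 0.673167, cos λ = -0.739490.
East component: ΔE = −sin λ·ΔX + cos λ·ΔY = −(0.673167)(-20) + (-0.739490)(266) = -183.24 m.
1° of latitude spans πR/180 = 111177 m; at latitude φ, 1° of longitude spans that × cos φ = 89015.2 m, so Δλ = -183.24 / 89015.2 × 3600 = -7.411″.

Δλ = -7.4″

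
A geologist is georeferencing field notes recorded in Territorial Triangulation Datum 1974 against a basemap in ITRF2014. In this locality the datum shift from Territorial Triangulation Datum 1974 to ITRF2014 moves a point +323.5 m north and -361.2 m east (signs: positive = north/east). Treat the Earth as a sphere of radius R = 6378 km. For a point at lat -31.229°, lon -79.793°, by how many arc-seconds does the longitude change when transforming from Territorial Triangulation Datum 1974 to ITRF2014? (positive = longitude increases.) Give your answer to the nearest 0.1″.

Δλ = -13.7″

At latitude -31.229°, cos φ = 0.855102.
One radian of longitude at latitude φ spans R cos φ, so Δλ = ΔE / (R cos φ) = -361.2 / (6378000 × 0.855102) = -6.6229e-05 rad = -13.661″.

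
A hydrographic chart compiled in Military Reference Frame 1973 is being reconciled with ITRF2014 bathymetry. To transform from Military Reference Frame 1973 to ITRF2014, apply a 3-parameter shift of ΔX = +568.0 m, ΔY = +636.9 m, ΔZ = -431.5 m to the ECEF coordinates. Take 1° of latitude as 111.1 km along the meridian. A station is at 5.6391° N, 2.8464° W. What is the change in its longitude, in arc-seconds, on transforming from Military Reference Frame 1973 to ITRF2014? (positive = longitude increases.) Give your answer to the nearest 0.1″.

sin φ = 0.098262, cos φ = 0.995161, sin λ = -0.049659, cos λ = 0.998766.
East component: ΔE = −sin λ·ΔX + cos λ·ΔY = −(-0.049659)(568.0) + (0.998766)(636.9) = 664.32 m.
1° of latitude spans 111100 m; at latitude φ, 1° of longitude spans that × cos φ = 110562.3 m, so Δλ = 664.32 / 110562.3 × 3600 = 21.631″.

Δλ = 21.6″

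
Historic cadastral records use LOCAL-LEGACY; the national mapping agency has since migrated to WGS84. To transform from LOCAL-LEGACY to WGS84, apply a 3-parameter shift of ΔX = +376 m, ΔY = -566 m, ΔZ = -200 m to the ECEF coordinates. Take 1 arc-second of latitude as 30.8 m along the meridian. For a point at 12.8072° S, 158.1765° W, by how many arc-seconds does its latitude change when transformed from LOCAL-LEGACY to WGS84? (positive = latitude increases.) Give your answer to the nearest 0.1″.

sin φ = -0.221671, cos φ = 0.975122, sin λ = -0.371749, cos λ = -0.928333.
North component: ΔN = −sin φ cos λ·ΔX − sin φ sin λ·ΔY + cos φ·ΔZ = −(-0.221671)(-0.928333)(376) − (-0.221671)(-0.371749)(-566) + (0.975122)(-200) = -225.76 m.
1° of latitude spans 3600 × 30.80 = 110880 m, so Δφ = -225.76 / 110880 × 3600 = -7.330″.

Δφ = -7.3″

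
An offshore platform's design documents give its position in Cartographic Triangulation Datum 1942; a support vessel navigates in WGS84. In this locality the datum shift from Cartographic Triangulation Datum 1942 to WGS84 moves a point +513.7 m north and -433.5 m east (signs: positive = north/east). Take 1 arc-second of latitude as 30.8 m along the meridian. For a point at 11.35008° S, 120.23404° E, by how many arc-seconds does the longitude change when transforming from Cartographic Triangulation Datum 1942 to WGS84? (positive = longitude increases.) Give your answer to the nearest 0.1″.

At latitude -11.35008°, cos φ = 0.980443.
1″ of longitude at this latitude = 30.80 × cos φ = 30.1976 m, so Δλ = -433.5 / 30.1976 = -14.355″.

Δλ = -14.4″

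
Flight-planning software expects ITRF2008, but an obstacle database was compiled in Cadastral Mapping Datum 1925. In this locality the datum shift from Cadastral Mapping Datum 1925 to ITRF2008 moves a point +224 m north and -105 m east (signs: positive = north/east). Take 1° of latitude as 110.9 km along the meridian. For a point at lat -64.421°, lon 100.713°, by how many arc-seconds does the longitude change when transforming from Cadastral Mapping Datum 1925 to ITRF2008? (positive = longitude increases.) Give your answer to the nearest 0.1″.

Δλ = -7.9″

At latitude -64.421°, cos φ = 0.431755.
1° of longitude at this latitude = 110.9 × cos φ = 47.88 km, so Δλ = -105.0 / 47881.6 = -0.0021929° = -7.894″.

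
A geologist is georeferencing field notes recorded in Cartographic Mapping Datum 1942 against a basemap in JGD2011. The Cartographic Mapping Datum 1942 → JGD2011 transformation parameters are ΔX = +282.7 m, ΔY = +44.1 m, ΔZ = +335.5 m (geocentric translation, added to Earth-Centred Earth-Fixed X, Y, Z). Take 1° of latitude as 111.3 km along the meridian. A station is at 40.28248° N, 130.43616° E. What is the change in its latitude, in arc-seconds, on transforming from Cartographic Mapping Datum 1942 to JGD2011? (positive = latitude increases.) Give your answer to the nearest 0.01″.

Δφ = 11.41″

sin φ = 0.646557, cos φ = 0.762866, sin λ = 0.761129, cos λ = -0.648600.
North component: ΔN = −sin φ cos λ·ΔX − sin φ sin λ·ΔY + cos φ·ΔZ = −(0.646557)(-0.648600)(282.7) − (0.646557)(0.761129)(44.1) + (0.762866)(335.5) = 352.79 m.
1° of latitude spans 111300 m, so Δφ = 352.79 / 111300 × 3600 = 11.411″.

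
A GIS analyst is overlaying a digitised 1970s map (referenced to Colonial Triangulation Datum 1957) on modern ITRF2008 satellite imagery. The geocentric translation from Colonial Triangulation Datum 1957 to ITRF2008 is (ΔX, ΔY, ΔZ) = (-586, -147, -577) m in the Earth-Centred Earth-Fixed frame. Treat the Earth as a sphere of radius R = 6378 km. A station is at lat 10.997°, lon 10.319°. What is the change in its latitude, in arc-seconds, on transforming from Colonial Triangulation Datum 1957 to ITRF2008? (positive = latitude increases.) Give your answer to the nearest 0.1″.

sin φ = 0.190758, cos φ = 0.981637, sin λ = 0.179128, cos λ = 0.983826.
North component: ΔN = −sin φ cos λ·ΔX − sin φ sin λ·ΔY + cos φ·ΔZ = −(0.190758)(0.983826)(-586) − (0.190758)(0.179128)(-147) + (0.981637)(-577) = -451.41 m.
1° of latitude spans πR/180 = 111317 m, so Δφ = -451.41 / 111317 × 3600 = -14.598″.

Δφ = -14.6″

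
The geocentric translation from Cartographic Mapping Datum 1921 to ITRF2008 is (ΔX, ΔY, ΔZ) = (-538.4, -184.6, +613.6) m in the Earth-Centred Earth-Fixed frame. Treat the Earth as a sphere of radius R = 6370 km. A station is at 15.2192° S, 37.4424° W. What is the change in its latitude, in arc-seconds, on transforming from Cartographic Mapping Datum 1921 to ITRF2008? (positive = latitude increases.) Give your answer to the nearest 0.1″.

Δφ = 16.5″

sin φ = -0.262513, cos φ = 0.964929, sin λ = -0.607964, cos λ = 0.793965.
North component: ΔN = −sin φ cos λ·ΔX − sin φ sin λ·ΔY + cos φ·ΔZ = −(-0.262513)(0.793965)(-538.4) − (-0.262513)(-0.607964)(-184.6) + (0.964929)(613.6) = 509.33 m.
1° of latitude spans πR/180 = 111177 m, so Δφ = 509.33 / 111177 × 3600 = 16.492″.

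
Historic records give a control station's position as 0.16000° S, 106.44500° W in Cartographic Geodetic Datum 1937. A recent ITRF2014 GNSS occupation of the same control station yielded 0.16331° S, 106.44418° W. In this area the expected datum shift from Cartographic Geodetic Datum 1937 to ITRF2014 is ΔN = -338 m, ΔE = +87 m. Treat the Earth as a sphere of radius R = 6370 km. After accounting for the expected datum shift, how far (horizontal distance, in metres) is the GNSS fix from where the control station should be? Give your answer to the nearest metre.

Observed coordinate differences: Δφ = -0.00331°, Δλ = +0.00082°.
Converting to metres (1° lat = 111177 m, cos φ = 0.999996): observed ΔN = -368.0 m, observed ΔE = 91.2 m.
Subtracting the expected shift leaves a residual of -368.0 − (-338) = -30.0 m north and 91.2 − (87) = 4.2 m east.
Residual distance = √((-30.0)² + 4.2²) = 30.3 m.

30 m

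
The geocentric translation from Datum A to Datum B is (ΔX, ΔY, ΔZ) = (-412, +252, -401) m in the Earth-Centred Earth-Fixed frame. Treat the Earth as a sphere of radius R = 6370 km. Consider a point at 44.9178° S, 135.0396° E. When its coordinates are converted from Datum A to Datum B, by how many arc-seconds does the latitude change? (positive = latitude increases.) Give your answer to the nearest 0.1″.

Δφ = 1.5″

sin φ = -0.706092, cos φ = 0.708121, sin λ = 0.706618, cos λ = -0.707595.
North component: ΔN = −sin φ cos λ·ΔX − sin φ sin λ·ΔY + cos φ·ΔZ = −(-0.706092)(-0.707595)(-412) − (-0.706092)(0.706618)(252) + (0.708121)(-401) = 47.62 m.
1° of latitude spans πR/180 = 111177 m, so Δφ = 47.62 / 111177 × 3600 = 1.542″.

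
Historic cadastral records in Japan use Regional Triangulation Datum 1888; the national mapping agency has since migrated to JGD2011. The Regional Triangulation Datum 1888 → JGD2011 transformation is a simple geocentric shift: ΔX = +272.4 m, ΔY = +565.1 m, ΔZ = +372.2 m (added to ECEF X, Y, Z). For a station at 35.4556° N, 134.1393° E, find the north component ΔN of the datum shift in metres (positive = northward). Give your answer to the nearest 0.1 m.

The local north axis is (−sin φ cos λ, −sin φ sin λ, cos φ), giving ΔN = 110.040 − 235.244 + 303.181 = 177.98 m.

ΔN = 178.0 m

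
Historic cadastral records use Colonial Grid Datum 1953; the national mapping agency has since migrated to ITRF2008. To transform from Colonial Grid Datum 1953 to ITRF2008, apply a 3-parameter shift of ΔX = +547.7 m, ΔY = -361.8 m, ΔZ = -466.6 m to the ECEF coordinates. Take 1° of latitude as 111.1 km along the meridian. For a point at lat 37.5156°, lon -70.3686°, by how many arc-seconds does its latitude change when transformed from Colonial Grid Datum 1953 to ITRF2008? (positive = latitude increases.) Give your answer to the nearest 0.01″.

sin φ = 0.608977, cos φ = 0.793188, sin λ = -0.941873, cos λ = 0.335968.
North component: ΔN = −sin φ cos λ·ΔX − sin φ sin λ·ΔY + cos φ·ΔZ = −(0.608977)(0.335968)(547.7) − (0.608977)(-0.941873)(-361.8) + (0.793188)(-466.6) = -689.68 m.
1° of latitude spans 111100 m, so Δφ = -689.68 / 111100 × 3600 = -22.348″.

Δφ = -22.35″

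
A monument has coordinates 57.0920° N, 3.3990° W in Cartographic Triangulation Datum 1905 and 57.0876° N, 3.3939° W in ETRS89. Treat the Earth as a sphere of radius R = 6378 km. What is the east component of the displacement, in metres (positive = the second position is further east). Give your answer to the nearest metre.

Δφ = 57.0876° − 57.0920° = -0.0044°; Δλ = -3.3939° − -3.3990° = +0.0051°.
1° along a meridian = πR/180 = 111317 m.
ΔN = Δφ × 111317 = -489.8 m; ΔE = Δλ × 111317 × cos(57.0920°) = +0.0051 × 111317 × 0.543292 = 308.4 m.

ΔE = 308 m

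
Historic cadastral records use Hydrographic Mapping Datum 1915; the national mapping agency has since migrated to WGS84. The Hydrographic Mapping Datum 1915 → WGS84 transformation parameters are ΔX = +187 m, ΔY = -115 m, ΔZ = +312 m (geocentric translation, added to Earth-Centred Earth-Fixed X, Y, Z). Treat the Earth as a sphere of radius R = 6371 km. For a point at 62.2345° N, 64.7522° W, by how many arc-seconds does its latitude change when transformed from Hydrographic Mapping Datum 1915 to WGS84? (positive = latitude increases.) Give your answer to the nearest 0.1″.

Δφ = -0.6″

sin φ = 0.884862, cos φ = 0.465854, sin λ = -0.904472, cos λ = 0.426534.
North component: ΔN = −sin φ cos λ·ΔX − sin φ sin λ·ΔY + cos φ·ΔZ = −(0.884862)(0.426534)(187) − (0.884862)(-0.904472)(-115) + (0.465854)(312) = -17.27 m.
1° of latitude spans πR/180 = 111195 m, so Δφ = -17.27 / 111195 × 3600 = -0.559″.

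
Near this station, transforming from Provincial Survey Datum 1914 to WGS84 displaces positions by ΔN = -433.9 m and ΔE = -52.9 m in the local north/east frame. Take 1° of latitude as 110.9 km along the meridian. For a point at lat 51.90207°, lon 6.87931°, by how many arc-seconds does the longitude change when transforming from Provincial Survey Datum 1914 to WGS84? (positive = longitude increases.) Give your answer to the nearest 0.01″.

At latitude 51.90207°, cos φ = 0.617007.
1° of longitude at this latitude = 110.9 × cos φ = 68.43 km, so Δλ = -52.9 / 68426.1 = -0.0007731° = -2.783″.

Δλ = -2.78″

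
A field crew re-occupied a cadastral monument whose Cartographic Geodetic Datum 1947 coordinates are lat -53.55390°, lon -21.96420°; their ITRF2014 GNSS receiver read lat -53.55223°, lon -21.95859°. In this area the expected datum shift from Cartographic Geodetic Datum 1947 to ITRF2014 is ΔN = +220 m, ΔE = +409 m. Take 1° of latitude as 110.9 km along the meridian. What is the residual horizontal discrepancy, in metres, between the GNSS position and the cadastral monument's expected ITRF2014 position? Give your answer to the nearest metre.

Observed coordinate differences: Δφ = +0.00167°, Δλ = +0.00561°.
Converting to metres (1° lat = 110900 m, cos φ = 0.594066): observed ΔN = 185.2 m, observed ΔE = 369.6 m.
Subtracting the expected shift leaves a residual of 185.2 − (220) = -34.8 m north and 369.6 − (409) = -39.4 m east.
Residual distance = √((-34.8)² + (-39.4)²) = 52.6 m.

53 m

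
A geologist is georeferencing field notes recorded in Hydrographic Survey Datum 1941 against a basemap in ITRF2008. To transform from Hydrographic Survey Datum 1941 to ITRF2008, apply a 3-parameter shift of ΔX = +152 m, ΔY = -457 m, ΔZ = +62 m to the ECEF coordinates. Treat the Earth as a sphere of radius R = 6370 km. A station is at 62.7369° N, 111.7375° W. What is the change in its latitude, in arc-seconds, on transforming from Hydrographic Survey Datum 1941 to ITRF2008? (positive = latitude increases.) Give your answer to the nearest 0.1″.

sin φ = 0.888912, cos φ = 0.458077, sin λ = -0.928890, cos λ = -0.370355.
North component: ΔN = −sin φ cos λ·ΔX − sin φ sin λ·ΔY + cos φ·ΔZ = −(0.888912)(-0.370355)(152) − (0.888912)(-0.928890)(-457) + (0.458077)(62) = -298.90 m.
1° of latitude spans πR/180 = 111177 m, so Δφ = -298.90 / 111177 × 3600 = -9.679″.

Δφ = -9.7″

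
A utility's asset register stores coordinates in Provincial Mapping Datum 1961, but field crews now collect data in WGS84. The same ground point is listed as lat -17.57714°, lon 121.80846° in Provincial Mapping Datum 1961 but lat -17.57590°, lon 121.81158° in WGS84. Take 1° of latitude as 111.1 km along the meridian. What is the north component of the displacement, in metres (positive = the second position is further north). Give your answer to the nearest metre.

Δφ = -17.57590° − -17.57714° = +0.00124°; Δλ = 121.81158° − 121.80846° = +0.00312°.
ΔN = Δφ × 111100 = 137.8 m; ΔE = Δλ × 111100 × cos(-17.57714°) = +0.00312 × 111100 × 0.953311 = 330.4 m.

ΔN = 138 m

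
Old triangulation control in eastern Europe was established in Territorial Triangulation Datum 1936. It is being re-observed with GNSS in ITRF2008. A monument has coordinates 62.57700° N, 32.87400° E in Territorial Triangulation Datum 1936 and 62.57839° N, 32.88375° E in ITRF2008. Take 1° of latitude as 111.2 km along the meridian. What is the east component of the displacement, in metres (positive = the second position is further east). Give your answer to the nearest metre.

ΔE = 499 m

Δφ = 62.57839° − 62.57700° = +0.00139°; Δλ = 32.88375° − 32.87400° = +0.00975°.
ΔN = Δφ × 111200 = 154.6 m; ΔE = Δλ × 111200 × cos(62.57700°) = +0.00975 × 111200 × 0.460556 = 499.3 m.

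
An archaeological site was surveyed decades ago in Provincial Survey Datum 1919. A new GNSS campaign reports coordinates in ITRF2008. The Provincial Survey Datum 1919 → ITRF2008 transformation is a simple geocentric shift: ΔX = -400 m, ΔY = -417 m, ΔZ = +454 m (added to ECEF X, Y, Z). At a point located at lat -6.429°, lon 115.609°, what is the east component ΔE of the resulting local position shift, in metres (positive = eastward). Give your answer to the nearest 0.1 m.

ΔE = 540.9 m

The local east axis at (φ, λ) is (−sin λ, cos λ, 0), so ΔE = −sin(115.609°)·(-400) + cos(115.609°)·(-417) = 540.94 m.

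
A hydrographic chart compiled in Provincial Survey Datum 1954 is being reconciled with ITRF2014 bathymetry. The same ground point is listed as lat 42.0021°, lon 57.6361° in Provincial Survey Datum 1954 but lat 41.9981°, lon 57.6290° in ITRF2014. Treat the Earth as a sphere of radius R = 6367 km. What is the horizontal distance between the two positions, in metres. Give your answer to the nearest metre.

736 m

Δφ = 41.9981° − 42.0021° = -0.0040°; Δλ = 57.6290° − 57.6361° = -0.0071°.
1° along a meridian = πR/180 = 111125 m.
ΔN = Δφ × 111125 = -444.5 m; ΔE = Δλ × 111125 × cos(42.0021°) = -0.0071 × 111125 × 0.743120 = -586.3 m.
Distance = √(ΔE² + ΔN²) = √((-586.3)² + (-444.5)²) = 735.8 m.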